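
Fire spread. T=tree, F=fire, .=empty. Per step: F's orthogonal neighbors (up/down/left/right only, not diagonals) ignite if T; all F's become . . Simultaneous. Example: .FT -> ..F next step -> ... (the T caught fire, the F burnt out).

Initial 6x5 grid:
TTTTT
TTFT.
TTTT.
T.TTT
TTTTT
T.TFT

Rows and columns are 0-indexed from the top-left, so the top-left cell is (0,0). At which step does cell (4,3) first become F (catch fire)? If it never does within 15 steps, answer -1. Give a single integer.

Step 1: cell (4,3)='F' (+7 fires, +2 burnt)
  -> target ignites at step 1
Step 2: cell (4,3)='.' (+9 fires, +7 burnt)
Step 3: cell (4,3)='.' (+5 fires, +9 burnt)
Step 4: cell (4,3)='.' (+2 fires, +5 burnt)
Step 5: cell (4,3)='.' (+1 fires, +2 burnt)
Step 6: cell (4,3)='.' (+0 fires, +1 burnt)
  fire out at step 6

1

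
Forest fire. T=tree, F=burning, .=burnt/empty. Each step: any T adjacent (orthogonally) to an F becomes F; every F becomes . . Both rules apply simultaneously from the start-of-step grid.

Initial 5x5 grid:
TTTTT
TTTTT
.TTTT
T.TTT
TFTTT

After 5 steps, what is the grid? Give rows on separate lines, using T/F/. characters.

Step 1: 2 trees catch fire, 1 burn out
  TTTTT
  TTTTT
  .TTTT
  T.TTT
  F.FTT
Step 2: 3 trees catch fire, 2 burn out
  TTTTT
  TTTTT
  .TTTT
  F.FTT
  ...FT
Step 3: 3 trees catch fire, 3 burn out
  TTTTT
  TTTTT
  .TFTT
  ...FT
  ....F
Step 4: 4 trees catch fire, 3 burn out
  TTTTT
  TTFTT
  .F.FT
  ....F
  .....
Step 5: 4 trees catch fire, 4 burn out
  TTFTT
  TF.FT
  ....F
  .....
  .....

TTFTT
TF.FT
....F
.....
.....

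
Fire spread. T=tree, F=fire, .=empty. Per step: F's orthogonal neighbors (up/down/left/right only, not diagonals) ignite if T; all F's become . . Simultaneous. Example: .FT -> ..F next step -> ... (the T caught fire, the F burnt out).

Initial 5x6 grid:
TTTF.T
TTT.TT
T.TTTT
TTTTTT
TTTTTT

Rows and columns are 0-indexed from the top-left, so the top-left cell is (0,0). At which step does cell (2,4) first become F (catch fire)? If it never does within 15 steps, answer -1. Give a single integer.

Step 1: cell (2,4)='T' (+1 fires, +1 burnt)
Step 2: cell (2,4)='T' (+2 fires, +1 burnt)
Step 3: cell (2,4)='T' (+3 fires, +2 burnt)
Step 4: cell (2,4)='T' (+3 fires, +3 burnt)
Step 5: cell (2,4)='F' (+5 fires, +3 burnt)
  -> target ignites at step 5
Step 6: cell (2,4)='.' (+6 fires, +5 burnt)
Step 7: cell (2,4)='.' (+4 fires, +6 burnt)
Step 8: cell (2,4)='.' (+2 fires, +4 burnt)
Step 9: cell (2,4)='.' (+0 fires, +2 burnt)
  fire out at step 9

5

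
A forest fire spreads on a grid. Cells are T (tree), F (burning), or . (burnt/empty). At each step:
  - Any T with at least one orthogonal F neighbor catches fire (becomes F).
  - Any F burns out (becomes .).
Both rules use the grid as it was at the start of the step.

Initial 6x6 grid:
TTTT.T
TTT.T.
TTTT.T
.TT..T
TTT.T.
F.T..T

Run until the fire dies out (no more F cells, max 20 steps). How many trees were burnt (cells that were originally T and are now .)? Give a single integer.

Answer: 17

Derivation:
Step 1: +1 fires, +1 burnt (F count now 1)
Step 2: +1 fires, +1 burnt (F count now 1)
Step 3: +2 fires, +1 burnt (F count now 2)
Step 4: +3 fires, +2 burnt (F count now 3)
Step 5: +3 fires, +3 burnt (F count now 3)
Step 6: +4 fires, +3 burnt (F count now 4)
Step 7: +2 fires, +4 burnt (F count now 2)
Step 8: +1 fires, +2 burnt (F count now 1)
Step 9: +0 fires, +1 burnt (F count now 0)
Fire out after step 9
Initially T: 23, now '.': 30
Total burnt (originally-T cells now '.'): 17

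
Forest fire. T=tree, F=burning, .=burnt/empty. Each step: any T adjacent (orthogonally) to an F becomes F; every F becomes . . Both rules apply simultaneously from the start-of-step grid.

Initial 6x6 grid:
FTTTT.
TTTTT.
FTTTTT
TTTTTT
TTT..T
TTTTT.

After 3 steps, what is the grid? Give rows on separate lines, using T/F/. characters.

Step 1: 4 trees catch fire, 2 burn out
  .FTTT.
  FTTTT.
  .FTTTT
  FTTTTT
  TTT..T
  TTTTT.
Step 2: 5 trees catch fire, 4 burn out
  ..FTT.
  .FTTT.
  ..FTTT
  .FTTTT
  FTT..T
  TTTTT.
Step 3: 6 trees catch fire, 5 burn out
  ...FT.
  ..FTT.
  ...FTT
  ..FTTT
  .FT..T
  FTTTT.

...FT.
..FTT.
...FTT
..FTTT
.FT..T
FTTTT.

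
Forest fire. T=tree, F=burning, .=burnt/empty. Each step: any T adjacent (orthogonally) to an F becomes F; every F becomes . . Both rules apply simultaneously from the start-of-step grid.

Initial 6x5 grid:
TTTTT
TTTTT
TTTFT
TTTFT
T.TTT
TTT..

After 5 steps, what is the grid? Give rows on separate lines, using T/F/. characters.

Step 1: 6 trees catch fire, 2 burn out
  TTTTT
  TTTFT
  TTF.F
  TTF.F
  T.TFT
  TTT..
Step 2: 7 trees catch fire, 6 burn out
  TTTFT
  TTF.F
  TF...
  TF...
  T.F.F
  TTT..
Step 3: 6 trees catch fire, 7 burn out
  TTF.F
  TF...
  F....
  F....
  T....
  TTF..
Step 4: 4 trees catch fire, 6 burn out
  TF...
  F....
  .....
  .....
  F....
  TF...
Step 5: 2 trees catch fire, 4 burn out
  F....
  .....
  .....
  .....
  .....
  F....

F....
.....
.....
.....
.....
F....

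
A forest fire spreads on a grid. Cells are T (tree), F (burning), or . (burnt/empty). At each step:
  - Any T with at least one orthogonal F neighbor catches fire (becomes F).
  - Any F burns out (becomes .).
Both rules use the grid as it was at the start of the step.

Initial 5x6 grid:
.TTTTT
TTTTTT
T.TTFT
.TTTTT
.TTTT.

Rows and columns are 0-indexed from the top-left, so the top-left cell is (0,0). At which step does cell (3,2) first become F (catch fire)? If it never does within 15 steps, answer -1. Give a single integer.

Step 1: cell (3,2)='T' (+4 fires, +1 burnt)
Step 2: cell (3,2)='T' (+7 fires, +4 burnt)
Step 3: cell (3,2)='F' (+5 fires, +7 burnt)
  -> target ignites at step 3
Step 4: cell (3,2)='.' (+4 fires, +5 burnt)
Step 5: cell (3,2)='.' (+3 fires, +4 burnt)
Step 6: cell (3,2)='.' (+1 fires, +3 burnt)
Step 7: cell (3,2)='.' (+0 fires, +1 burnt)
  fire out at step 7

3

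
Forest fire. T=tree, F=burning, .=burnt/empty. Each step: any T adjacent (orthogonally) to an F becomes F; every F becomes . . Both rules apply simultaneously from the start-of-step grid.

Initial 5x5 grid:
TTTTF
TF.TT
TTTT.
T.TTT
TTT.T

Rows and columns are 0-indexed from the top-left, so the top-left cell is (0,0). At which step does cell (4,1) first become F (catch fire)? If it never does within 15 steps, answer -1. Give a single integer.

Step 1: cell (4,1)='T' (+5 fires, +2 burnt)
Step 2: cell (4,1)='T' (+5 fires, +5 burnt)
Step 3: cell (4,1)='T' (+3 fires, +5 burnt)
Step 4: cell (4,1)='T' (+3 fires, +3 burnt)
Step 5: cell (4,1)='F' (+2 fires, +3 burnt)
  -> target ignites at step 5
Step 6: cell (4,1)='.' (+1 fires, +2 burnt)
Step 7: cell (4,1)='.' (+0 fires, +1 burnt)
  fire out at step 7

5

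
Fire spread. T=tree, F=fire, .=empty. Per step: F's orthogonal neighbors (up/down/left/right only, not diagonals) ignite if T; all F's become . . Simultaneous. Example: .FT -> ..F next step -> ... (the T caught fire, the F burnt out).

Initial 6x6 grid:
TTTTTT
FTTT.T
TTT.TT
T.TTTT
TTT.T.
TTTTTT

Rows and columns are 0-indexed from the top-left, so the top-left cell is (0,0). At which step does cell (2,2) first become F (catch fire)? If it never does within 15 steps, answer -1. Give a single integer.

Step 1: cell (2,2)='T' (+3 fires, +1 burnt)
Step 2: cell (2,2)='T' (+4 fires, +3 burnt)
Step 3: cell (2,2)='F' (+4 fires, +4 burnt)
  -> target ignites at step 3
Step 4: cell (2,2)='.' (+4 fires, +4 burnt)
Step 5: cell (2,2)='.' (+4 fires, +4 burnt)
Step 6: cell (2,2)='.' (+3 fires, +4 burnt)
Step 7: cell (2,2)='.' (+5 fires, +3 burnt)
Step 8: cell (2,2)='.' (+2 fires, +5 burnt)
Step 9: cell (2,2)='.' (+1 fires, +2 burnt)
Step 10: cell (2,2)='.' (+0 fires, +1 burnt)
  fire out at step 10

3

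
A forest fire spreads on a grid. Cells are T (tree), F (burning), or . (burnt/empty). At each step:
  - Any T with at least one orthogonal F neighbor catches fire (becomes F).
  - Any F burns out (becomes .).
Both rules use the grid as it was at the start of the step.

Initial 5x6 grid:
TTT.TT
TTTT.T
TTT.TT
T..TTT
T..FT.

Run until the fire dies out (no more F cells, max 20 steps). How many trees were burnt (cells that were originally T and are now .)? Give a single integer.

Step 1: +2 fires, +1 burnt (F count now 2)
Step 2: +1 fires, +2 burnt (F count now 1)
Step 3: +2 fires, +1 burnt (F count now 2)
Step 4: +1 fires, +2 burnt (F count now 1)
Step 5: +1 fires, +1 burnt (F count now 1)
Step 6: +1 fires, +1 burnt (F count now 1)
Step 7: +1 fires, +1 burnt (F count now 1)
Step 8: +0 fires, +1 burnt (F count now 0)
Fire out after step 8
Initially T: 21, now '.': 18
Total burnt (originally-T cells now '.'): 9

Answer: 9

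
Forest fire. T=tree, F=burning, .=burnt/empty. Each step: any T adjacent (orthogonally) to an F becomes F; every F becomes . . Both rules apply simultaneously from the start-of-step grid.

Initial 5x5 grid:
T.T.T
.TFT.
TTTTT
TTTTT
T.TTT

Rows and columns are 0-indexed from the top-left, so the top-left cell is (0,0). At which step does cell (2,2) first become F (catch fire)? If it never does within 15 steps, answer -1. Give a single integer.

Step 1: cell (2,2)='F' (+4 fires, +1 burnt)
  -> target ignites at step 1
Step 2: cell (2,2)='.' (+3 fires, +4 burnt)
Step 3: cell (2,2)='.' (+5 fires, +3 burnt)
Step 4: cell (2,2)='.' (+3 fires, +5 burnt)
Step 5: cell (2,2)='.' (+2 fires, +3 burnt)
Step 6: cell (2,2)='.' (+0 fires, +2 burnt)
  fire out at step 6

1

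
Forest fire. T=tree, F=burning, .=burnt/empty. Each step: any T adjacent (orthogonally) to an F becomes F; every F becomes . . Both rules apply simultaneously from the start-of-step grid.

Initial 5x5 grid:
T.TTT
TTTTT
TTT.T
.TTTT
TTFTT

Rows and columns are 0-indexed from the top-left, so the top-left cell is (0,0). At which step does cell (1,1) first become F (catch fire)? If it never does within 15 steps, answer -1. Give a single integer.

Step 1: cell (1,1)='T' (+3 fires, +1 burnt)
Step 2: cell (1,1)='T' (+5 fires, +3 burnt)
Step 3: cell (1,1)='T' (+3 fires, +5 burnt)
Step 4: cell (1,1)='F' (+5 fires, +3 burnt)
  -> target ignites at step 4
Step 5: cell (1,1)='.' (+3 fires, +5 burnt)
Step 6: cell (1,1)='.' (+2 fires, +3 burnt)
Step 7: cell (1,1)='.' (+0 fires, +2 burnt)
  fire out at step 7

4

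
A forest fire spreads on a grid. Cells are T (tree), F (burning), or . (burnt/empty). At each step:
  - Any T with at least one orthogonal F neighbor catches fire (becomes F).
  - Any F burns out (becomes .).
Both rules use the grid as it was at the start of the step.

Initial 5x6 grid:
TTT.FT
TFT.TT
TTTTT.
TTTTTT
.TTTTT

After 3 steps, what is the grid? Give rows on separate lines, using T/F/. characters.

Step 1: 6 trees catch fire, 2 burn out
  TFT..F
  F.F.FT
  TFTTT.
  TTTTTT
  .TTTTT
Step 2: 7 trees catch fire, 6 burn out
  F.F...
  .....F
  F.FTF.
  TFTTTT
  .TTTTT
Step 3: 5 trees catch fire, 7 burn out
  ......
  ......
  ...F..
  F.FTFT
  .FTTTT

......
......
...F..
F.FTFT
.FTTTT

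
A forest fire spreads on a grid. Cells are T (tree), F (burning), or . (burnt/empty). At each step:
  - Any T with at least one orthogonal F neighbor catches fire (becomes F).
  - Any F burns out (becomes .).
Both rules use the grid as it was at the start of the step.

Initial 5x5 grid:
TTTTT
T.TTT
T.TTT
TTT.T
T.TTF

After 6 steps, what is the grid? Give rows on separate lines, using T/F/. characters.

Step 1: 2 trees catch fire, 1 burn out
  TTTTT
  T.TTT
  T.TTT
  TTT.F
  T.TF.
Step 2: 2 trees catch fire, 2 burn out
  TTTTT
  T.TTT
  T.TTF
  TTT..
  T.F..
Step 3: 3 trees catch fire, 2 burn out
  TTTTT
  T.TTF
  T.TF.
  TTF..
  T....
Step 4: 4 trees catch fire, 3 burn out
  TTTTF
  T.TF.
  T.F..
  TF...
  T....
Step 5: 3 trees catch fire, 4 burn out
  TTTF.
  T.F..
  T....
  F....
  T....
Step 6: 3 trees catch fire, 3 burn out
  TTF..
  T....
  F....
  .....
  F....

TTF..
T....
F....
.....
F....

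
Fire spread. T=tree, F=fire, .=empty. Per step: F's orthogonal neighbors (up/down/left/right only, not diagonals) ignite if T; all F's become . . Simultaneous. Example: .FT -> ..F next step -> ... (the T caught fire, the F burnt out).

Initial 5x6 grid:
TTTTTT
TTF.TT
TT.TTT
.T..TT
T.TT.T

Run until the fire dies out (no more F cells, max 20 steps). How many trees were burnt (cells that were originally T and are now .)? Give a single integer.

Step 1: +2 fires, +1 burnt (F count now 2)
Step 2: +4 fires, +2 burnt (F count now 4)
Step 3: +4 fires, +4 burnt (F count now 4)
Step 4: +2 fires, +4 burnt (F count now 2)
Step 5: +2 fires, +2 burnt (F count now 2)
Step 6: +3 fires, +2 burnt (F count now 3)
Step 7: +1 fires, +3 burnt (F count now 1)
Step 8: +1 fires, +1 burnt (F count now 1)
Step 9: +0 fires, +1 burnt (F count now 0)
Fire out after step 9
Initially T: 22, now '.': 27
Total burnt (originally-T cells now '.'): 19

Answer: 19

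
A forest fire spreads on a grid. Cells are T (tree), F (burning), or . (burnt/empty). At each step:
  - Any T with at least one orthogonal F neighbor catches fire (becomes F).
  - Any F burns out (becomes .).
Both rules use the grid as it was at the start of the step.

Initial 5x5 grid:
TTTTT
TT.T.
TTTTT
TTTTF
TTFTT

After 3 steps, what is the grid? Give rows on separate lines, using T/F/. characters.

Step 1: 6 trees catch fire, 2 burn out
  TTTTT
  TT.T.
  TTTTF
  TTFF.
  TF.FF
Step 2: 4 trees catch fire, 6 burn out
  TTTTT
  TT.T.
  TTFF.
  TF...
  F....
Step 3: 3 trees catch fire, 4 burn out
  TTTTT
  TT.F.
  TF...
  F....
  .....

TTTTT
TT.F.
TF...
F....
.....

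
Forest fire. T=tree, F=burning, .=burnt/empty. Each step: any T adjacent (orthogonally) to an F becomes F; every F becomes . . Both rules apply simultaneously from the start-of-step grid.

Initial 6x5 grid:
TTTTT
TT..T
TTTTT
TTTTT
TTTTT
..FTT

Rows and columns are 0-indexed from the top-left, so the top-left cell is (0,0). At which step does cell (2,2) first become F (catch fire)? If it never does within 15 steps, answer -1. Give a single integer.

Step 1: cell (2,2)='T' (+2 fires, +1 burnt)
Step 2: cell (2,2)='T' (+4 fires, +2 burnt)
Step 3: cell (2,2)='F' (+5 fires, +4 burnt)
  -> target ignites at step 3
Step 4: cell (2,2)='.' (+4 fires, +5 burnt)
Step 5: cell (2,2)='.' (+3 fires, +4 burnt)
Step 6: cell (2,2)='.' (+3 fires, +3 burnt)
Step 7: cell (2,2)='.' (+3 fires, +3 burnt)
Step 8: cell (2,2)='.' (+1 fires, +3 burnt)
Step 9: cell (2,2)='.' (+0 fires, +1 burnt)
  fire out at step 9

3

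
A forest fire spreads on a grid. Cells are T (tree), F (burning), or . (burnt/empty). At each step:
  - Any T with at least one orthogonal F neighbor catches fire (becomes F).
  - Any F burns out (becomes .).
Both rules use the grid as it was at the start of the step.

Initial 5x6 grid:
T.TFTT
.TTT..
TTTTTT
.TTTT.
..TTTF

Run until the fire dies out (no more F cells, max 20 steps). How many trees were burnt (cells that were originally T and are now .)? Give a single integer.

Step 1: +4 fires, +2 burnt (F count now 4)
Step 2: +5 fires, +4 burnt (F count now 5)
Step 3: +5 fires, +5 burnt (F count now 5)
Step 4: +3 fires, +5 burnt (F count now 3)
Step 5: +2 fires, +3 burnt (F count now 2)
Step 6: +0 fires, +2 burnt (F count now 0)
Fire out after step 6
Initially T: 20, now '.': 29
Total burnt (originally-T cells now '.'): 19

Answer: 19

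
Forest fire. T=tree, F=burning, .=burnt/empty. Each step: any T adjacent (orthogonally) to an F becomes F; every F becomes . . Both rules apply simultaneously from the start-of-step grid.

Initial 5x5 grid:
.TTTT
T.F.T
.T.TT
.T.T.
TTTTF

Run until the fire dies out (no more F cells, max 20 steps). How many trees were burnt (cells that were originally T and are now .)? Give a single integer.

Step 1: +2 fires, +2 burnt (F count now 2)
Step 2: +4 fires, +2 burnt (F count now 4)
Step 3: +3 fires, +4 burnt (F count now 3)
Step 4: +4 fires, +3 burnt (F count now 4)
Step 5: +1 fires, +4 burnt (F count now 1)
Step 6: +0 fires, +1 burnt (F count now 0)
Fire out after step 6
Initially T: 15, now '.': 24
Total burnt (originally-T cells now '.'): 14

Answer: 14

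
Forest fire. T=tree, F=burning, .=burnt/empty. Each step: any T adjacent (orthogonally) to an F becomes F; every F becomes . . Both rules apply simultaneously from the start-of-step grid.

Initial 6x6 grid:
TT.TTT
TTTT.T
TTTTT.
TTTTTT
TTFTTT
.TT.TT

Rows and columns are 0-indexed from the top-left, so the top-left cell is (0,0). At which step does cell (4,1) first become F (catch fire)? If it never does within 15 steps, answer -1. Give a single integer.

Step 1: cell (4,1)='F' (+4 fires, +1 burnt)
  -> target ignites at step 1
Step 2: cell (4,1)='.' (+6 fires, +4 burnt)
Step 3: cell (4,1)='.' (+7 fires, +6 burnt)
Step 4: cell (4,1)='.' (+6 fires, +7 burnt)
Step 5: cell (4,1)='.' (+3 fires, +6 burnt)
Step 6: cell (4,1)='.' (+2 fires, +3 burnt)
Step 7: cell (4,1)='.' (+1 fires, +2 burnt)
Step 8: cell (4,1)='.' (+1 fires, +1 burnt)
Step 9: cell (4,1)='.' (+0 fires, +1 burnt)
  fire out at step 9

1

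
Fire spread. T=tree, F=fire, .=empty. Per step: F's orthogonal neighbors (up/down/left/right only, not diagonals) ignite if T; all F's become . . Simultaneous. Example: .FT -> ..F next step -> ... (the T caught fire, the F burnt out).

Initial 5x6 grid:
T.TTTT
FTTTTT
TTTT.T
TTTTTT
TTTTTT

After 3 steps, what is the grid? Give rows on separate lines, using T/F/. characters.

Step 1: 3 trees catch fire, 1 burn out
  F.TTTT
  .FTTTT
  FTTT.T
  TTTTTT
  TTTTTT
Step 2: 3 trees catch fire, 3 burn out
  ..TTTT
  ..FTTT
  .FTT.T
  FTTTTT
  TTTTTT
Step 3: 5 trees catch fire, 3 burn out
  ..FTTT
  ...FTT
  ..FT.T
  .FTTTT
  FTTTTT

..FTTT
...FTT
..FT.T
.FTTTT
FTTTTT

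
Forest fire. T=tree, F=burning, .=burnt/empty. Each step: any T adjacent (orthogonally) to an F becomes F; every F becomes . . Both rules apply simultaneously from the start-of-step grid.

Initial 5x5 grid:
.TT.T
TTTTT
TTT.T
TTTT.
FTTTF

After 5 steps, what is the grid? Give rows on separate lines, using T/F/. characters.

Step 1: 3 trees catch fire, 2 burn out
  .TT.T
  TTTTT
  TTT.T
  FTTT.
  .FTF.
Step 2: 4 trees catch fire, 3 burn out
  .TT.T
  TTTTT
  FTT.T
  .FTF.
  ..F..
Step 3: 3 trees catch fire, 4 burn out
  .TT.T
  FTTTT
  .FT.T
  ..F..
  .....
Step 4: 2 trees catch fire, 3 burn out
  .TT.T
  .FTTT
  ..F.T
  .....
  .....
Step 5: 2 trees catch fire, 2 burn out
  .FT.T
  ..FTT
  ....T
  .....
  .....

.FT.T
..FTT
....T
.....
.....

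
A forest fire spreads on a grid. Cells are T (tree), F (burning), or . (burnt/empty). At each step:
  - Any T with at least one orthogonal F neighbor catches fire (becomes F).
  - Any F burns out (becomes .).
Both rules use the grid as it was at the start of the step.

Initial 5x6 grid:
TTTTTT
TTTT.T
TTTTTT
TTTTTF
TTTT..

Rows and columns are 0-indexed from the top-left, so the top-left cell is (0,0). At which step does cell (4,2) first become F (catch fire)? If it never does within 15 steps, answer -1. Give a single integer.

Step 1: cell (4,2)='T' (+2 fires, +1 burnt)
Step 2: cell (4,2)='T' (+3 fires, +2 burnt)
Step 3: cell (4,2)='T' (+4 fires, +3 burnt)
Step 4: cell (4,2)='F' (+5 fires, +4 burnt)
  -> target ignites at step 4
Step 5: cell (4,2)='.' (+5 fires, +5 burnt)
Step 6: cell (4,2)='.' (+4 fires, +5 burnt)
Step 7: cell (4,2)='.' (+2 fires, +4 burnt)
Step 8: cell (4,2)='.' (+1 fires, +2 burnt)
Step 9: cell (4,2)='.' (+0 fires, +1 burnt)
  fire out at step 9

4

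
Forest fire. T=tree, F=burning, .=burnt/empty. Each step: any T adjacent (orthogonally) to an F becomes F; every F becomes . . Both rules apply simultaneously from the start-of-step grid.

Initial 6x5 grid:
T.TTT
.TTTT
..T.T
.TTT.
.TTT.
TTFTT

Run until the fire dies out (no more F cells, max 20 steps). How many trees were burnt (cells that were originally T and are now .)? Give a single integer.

Answer: 19

Derivation:
Step 1: +3 fires, +1 burnt (F count now 3)
Step 2: +5 fires, +3 burnt (F count now 5)
Step 3: +3 fires, +5 burnt (F count now 3)
Step 4: +1 fires, +3 burnt (F count now 1)
Step 5: +3 fires, +1 burnt (F count now 3)
Step 6: +2 fires, +3 burnt (F count now 2)
Step 7: +2 fires, +2 burnt (F count now 2)
Step 8: +0 fires, +2 burnt (F count now 0)
Fire out after step 8
Initially T: 20, now '.': 29
Total burnt (originally-T cells now '.'): 19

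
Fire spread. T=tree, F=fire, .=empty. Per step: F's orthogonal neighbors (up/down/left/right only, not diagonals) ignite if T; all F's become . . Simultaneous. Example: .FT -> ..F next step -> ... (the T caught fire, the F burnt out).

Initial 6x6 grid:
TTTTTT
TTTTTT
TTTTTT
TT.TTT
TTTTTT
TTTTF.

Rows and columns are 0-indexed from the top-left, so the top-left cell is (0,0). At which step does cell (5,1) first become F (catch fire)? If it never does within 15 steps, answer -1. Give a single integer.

Step 1: cell (5,1)='T' (+2 fires, +1 burnt)
Step 2: cell (5,1)='T' (+4 fires, +2 burnt)
Step 3: cell (5,1)='F' (+5 fires, +4 burnt)
  -> target ignites at step 3
Step 4: cell (5,1)='.' (+5 fires, +5 burnt)
Step 5: cell (5,1)='.' (+6 fires, +5 burnt)
Step 6: cell (5,1)='.' (+5 fires, +6 burnt)
Step 7: cell (5,1)='.' (+3 fires, +5 burnt)
Step 8: cell (5,1)='.' (+2 fires, +3 burnt)
Step 9: cell (5,1)='.' (+1 fires, +2 burnt)
Step 10: cell (5,1)='.' (+0 fires, +1 burnt)
  fire out at step 10

3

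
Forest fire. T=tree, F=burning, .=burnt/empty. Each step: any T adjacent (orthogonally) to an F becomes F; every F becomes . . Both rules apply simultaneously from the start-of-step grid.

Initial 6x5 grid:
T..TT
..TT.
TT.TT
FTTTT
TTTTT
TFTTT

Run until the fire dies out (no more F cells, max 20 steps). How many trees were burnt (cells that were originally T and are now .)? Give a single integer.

Step 1: +6 fires, +2 burnt (F count now 6)
Step 2: +4 fires, +6 burnt (F count now 4)
Step 3: +3 fires, +4 burnt (F count now 3)
Step 4: +3 fires, +3 burnt (F count now 3)
Step 5: +2 fires, +3 burnt (F count now 2)
Step 6: +2 fires, +2 burnt (F count now 2)
Step 7: +1 fires, +2 burnt (F count now 1)
Step 8: +0 fires, +1 burnt (F count now 0)
Fire out after step 8
Initially T: 22, now '.': 29
Total burnt (originally-T cells now '.'): 21

Answer: 21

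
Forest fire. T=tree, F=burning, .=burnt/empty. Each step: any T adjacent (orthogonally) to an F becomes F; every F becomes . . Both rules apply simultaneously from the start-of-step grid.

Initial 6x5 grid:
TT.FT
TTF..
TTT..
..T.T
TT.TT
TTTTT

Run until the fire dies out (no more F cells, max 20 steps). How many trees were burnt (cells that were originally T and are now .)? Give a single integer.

Answer: 9

Derivation:
Step 1: +3 fires, +2 burnt (F count now 3)
Step 2: +4 fires, +3 burnt (F count now 4)
Step 3: +2 fires, +4 burnt (F count now 2)
Step 4: +0 fires, +2 burnt (F count now 0)
Fire out after step 4
Initially T: 19, now '.': 20
Total burnt (originally-T cells now '.'): 9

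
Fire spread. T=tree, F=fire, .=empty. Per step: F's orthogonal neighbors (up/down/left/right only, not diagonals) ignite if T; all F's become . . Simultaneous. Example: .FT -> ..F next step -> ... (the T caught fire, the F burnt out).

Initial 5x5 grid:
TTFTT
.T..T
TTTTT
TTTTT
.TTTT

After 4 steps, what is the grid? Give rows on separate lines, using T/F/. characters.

Step 1: 2 trees catch fire, 1 burn out
  TF.FT
  .T..T
  TTTTT
  TTTTT
  .TTTT
Step 2: 3 trees catch fire, 2 burn out
  F...F
  .F..T
  TTTTT
  TTTTT
  .TTTT
Step 3: 2 trees catch fire, 3 burn out
  .....
  ....F
  TFTTT
  TTTTT
  .TTTT
Step 4: 4 trees catch fire, 2 burn out
  .....
  .....
  F.FTF
  TFTTT
  .TTTT

.....
.....
F.FTF
TFTTT
.TTTT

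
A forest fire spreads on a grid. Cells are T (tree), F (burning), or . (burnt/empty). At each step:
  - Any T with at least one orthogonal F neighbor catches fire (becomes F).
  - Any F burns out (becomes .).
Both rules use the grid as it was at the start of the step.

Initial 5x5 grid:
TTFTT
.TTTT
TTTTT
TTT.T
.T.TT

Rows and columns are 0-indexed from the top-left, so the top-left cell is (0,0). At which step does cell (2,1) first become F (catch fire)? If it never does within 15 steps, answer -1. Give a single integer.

Step 1: cell (2,1)='T' (+3 fires, +1 burnt)
Step 2: cell (2,1)='T' (+5 fires, +3 burnt)
Step 3: cell (2,1)='F' (+4 fires, +5 burnt)
  -> target ignites at step 3
Step 4: cell (2,1)='.' (+3 fires, +4 burnt)
Step 5: cell (2,1)='.' (+3 fires, +3 burnt)
Step 6: cell (2,1)='.' (+1 fires, +3 burnt)
Step 7: cell (2,1)='.' (+1 fires, +1 burnt)
Step 8: cell (2,1)='.' (+0 fires, +1 burnt)
  fire out at step 8

3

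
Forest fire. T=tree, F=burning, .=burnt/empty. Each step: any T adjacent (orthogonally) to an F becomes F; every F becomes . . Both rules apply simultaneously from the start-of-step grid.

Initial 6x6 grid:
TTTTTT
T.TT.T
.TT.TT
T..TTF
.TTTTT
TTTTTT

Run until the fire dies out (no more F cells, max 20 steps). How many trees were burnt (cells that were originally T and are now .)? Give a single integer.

Step 1: +3 fires, +1 burnt (F count now 3)
Step 2: +5 fires, +3 burnt (F count now 5)
Step 3: +3 fires, +5 burnt (F count now 3)
Step 4: +3 fires, +3 burnt (F count now 3)
Step 5: +3 fires, +3 burnt (F count now 3)
Step 6: +3 fires, +3 burnt (F count now 3)
Step 7: +3 fires, +3 burnt (F count now 3)
Step 8: +2 fires, +3 burnt (F count now 2)
Step 9: +2 fires, +2 burnt (F count now 2)
Step 10: +0 fires, +2 burnt (F count now 0)
Fire out after step 10
Initially T: 28, now '.': 35
Total burnt (originally-T cells now '.'): 27

Answer: 27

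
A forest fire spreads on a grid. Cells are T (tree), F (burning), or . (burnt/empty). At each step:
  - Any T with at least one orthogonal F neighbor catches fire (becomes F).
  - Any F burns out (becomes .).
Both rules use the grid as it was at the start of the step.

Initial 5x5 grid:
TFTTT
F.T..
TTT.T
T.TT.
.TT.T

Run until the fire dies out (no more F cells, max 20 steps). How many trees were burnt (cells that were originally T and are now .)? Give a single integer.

Step 1: +3 fires, +2 burnt (F count now 3)
Step 2: +4 fires, +3 burnt (F count now 4)
Step 3: +2 fires, +4 burnt (F count now 2)
Step 4: +1 fires, +2 burnt (F count now 1)
Step 5: +2 fires, +1 burnt (F count now 2)
Step 6: +1 fires, +2 burnt (F count now 1)
Step 7: +0 fires, +1 burnt (F count now 0)
Fire out after step 7
Initially T: 15, now '.': 23
Total burnt (originally-T cells now '.'): 13

Answer: 13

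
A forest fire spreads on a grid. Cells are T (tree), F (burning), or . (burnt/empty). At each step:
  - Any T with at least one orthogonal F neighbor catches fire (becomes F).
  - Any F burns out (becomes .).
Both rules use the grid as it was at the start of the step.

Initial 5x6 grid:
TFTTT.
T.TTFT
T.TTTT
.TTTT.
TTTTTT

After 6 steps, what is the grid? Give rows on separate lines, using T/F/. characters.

Step 1: 6 trees catch fire, 2 burn out
  F.FTF.
  T.TF.F
  T.TTFT
  .TTTT.
  TTTTTT
Step 2: 6 trees catch fire, 6 burn out
  ...F..
  F.F...
  T.TF.F
  .TTTF.
  TTTTTT
Step 3: 4 trees catch fire, 6 burn out
  ......
  ......
  F.F...
  .TTF..
  TTTTFT
Step 4: 3 trees catch fire, 4 burn out
  ......
  ......
  ......
  .TF...
  TTTF.F
Step 5: 2 trees catch fire, 3 burn out
  ......
  ......
  ......
  .F....
  TTF...
Step 6: 1 trees catch fire, 2 burn out
  ......
  ......
  ......
  ......
  TF....

......
......
......
......
TF....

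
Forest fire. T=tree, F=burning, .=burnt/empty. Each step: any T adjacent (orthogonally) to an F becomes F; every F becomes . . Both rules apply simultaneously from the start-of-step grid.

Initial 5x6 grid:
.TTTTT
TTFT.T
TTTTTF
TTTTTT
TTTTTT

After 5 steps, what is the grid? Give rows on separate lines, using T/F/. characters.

Step 1: 7 trees catch fire, 2 burn out
  .TFTTT
  TF.F.F
  TTFTF.
  TTTTTF
  TTTTTT
Step 2: 9 trees catch fire, 7 burn out
  .F.FTF
  F.....
  TF.F..
  TTFTF.
  TTTTTF
Step 3: 6 trees catch fire, 9 burn out
  ....F.
  ......
  F.....
  TF.F..
  TTFTF.
Step 4: 3 trees catch fire, 6 burn out
  ......
  ......
  ......
  F.....
  TF.F..
Step 5: 1 trees catch fire, 3 burn out
  ......
  ......
  ......
  ......
  F.....

......
......
......
......
F.....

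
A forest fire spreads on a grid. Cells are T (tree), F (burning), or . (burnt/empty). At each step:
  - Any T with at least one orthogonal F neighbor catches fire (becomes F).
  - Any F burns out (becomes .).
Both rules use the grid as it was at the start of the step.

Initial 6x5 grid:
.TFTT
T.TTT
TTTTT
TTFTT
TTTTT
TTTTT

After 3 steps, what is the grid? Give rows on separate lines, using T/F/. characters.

Step 1: 7 trees catch fire, 2 burn out
  .F.FT
  T.FTT
  TTFTT
  TF.FT
  TTFTT
  TTTTT
Step 2: 9 trees catch fire, 7 burn out
  ....F
  T..FT
  TF.FT
  F...F
  TF.FT
  TTFTT
Step 3: 7 trees catch fire, 9 burn out
  .....
  T...F
  F...F
  .....
  F...F
  TF.FT

.....
T...F
F...F
.....
F...F
TF.FT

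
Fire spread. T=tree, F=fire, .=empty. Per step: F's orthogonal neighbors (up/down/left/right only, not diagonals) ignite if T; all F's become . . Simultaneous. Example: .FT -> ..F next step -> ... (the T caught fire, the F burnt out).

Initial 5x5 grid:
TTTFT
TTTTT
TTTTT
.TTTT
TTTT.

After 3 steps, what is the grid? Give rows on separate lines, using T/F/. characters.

Step 1: 3 trees catch fire, 1 burn out
  TTF.F
  TTTFT
  TTTTT
  .TTTT
  TTTT.
Step 2: 4 trees catch fire, 3 burn out
  TF...
  TTF.F
  TTTFT
  .TTTT
  TTTT.
Step 3: 5 trees catch fire, 4 burn out
  F....
  TF...
  TTF.F
  .TTFT
  TTTT.

F....
TF...
TTF.F
.TTFT
TTTT.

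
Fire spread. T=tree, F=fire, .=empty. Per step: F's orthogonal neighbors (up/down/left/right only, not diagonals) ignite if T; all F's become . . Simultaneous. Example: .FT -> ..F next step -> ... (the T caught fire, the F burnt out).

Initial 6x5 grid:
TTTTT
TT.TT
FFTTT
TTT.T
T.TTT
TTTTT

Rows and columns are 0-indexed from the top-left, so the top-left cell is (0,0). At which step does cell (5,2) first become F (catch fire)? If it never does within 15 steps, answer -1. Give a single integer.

Step 1: cell (5,2)='T' (+5 fires, +2 burnt)
Step 2: cell (5,2)='T' (+5 fires, +5 burnt)
Step 3: cell (5,2)='T' (+5 fires, +5 burnt)
Step 4: cell (5,2)='F' (+6 fires, +5 burnt)
  -> target ignites at step 4
Step 5: cell (5,2)='.' (+3 fires, +6 burnt)
Step 6: cell (5,2)='.' (+1 fires, +3 burnt)
Step 7: cell (5,2)='.' (+0 fires, +1 burnt)
  fire out at step 7

4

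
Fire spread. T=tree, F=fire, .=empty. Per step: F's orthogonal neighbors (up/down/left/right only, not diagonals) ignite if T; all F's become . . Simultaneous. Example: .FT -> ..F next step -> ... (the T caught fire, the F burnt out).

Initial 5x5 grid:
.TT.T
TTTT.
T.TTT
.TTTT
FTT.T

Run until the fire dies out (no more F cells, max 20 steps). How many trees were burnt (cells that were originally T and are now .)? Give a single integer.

Answer: 17

Derivation:
Step 1: +1 fires, +1 burnt (F count now 1)
Step 2: +2 fires, +1 burnt (F count now 2)
Step 3: +1 fires, +2 burnt (F count now 1)
Step 4: +2 fires, +1 burnt (F count now 2)
Step 5: +3 fires, +2 burnt (F count now 3)
Step 6: +5 fires, +3 burnt (F count now 5)
Step 7: +2 fires, +5 burnt (F count now 2)
Step 8: +1 fires, +2 burnt (F count now 1)
Step 9: +0 fires, +1 burnt (F count now 0)
Fire out after step 9
Initially T: 18, now '.': 24
Total burnt (originally-T cells now '.'): 17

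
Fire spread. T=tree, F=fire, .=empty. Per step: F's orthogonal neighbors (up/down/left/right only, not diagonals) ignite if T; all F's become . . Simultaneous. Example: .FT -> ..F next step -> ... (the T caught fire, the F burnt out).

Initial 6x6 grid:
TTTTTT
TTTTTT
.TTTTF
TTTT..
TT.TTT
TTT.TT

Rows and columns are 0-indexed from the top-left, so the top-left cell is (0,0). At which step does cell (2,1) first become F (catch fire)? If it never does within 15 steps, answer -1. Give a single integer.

Step 1: cell (2,1)='T' (+2 fires, +1 burnt)
Step 2: cell (2,1)='T' (+3 fires, +2 burnt)
Step 3: cell (2,1)='T' (+4 fires, +3 burnt)
Step 4: cell (2,1)='F' (+5 fires, +4 burnt)
  -> target ignites at step 4
Step 5: cell (2,1)='.' (+4 fires, +5 burnt)
Step 6: cell (2,1)='.' (+6 fires, +4 burnt)
Step 7: cell (2,1)='.' (+4 fires, +6 burnt)
Step 8: cell (2,1)='.' (+2 fires, +4 burnt)
Step 9: cell (2,1)='.' (+0 fires, +2 burnt)
  fire out at step 9

4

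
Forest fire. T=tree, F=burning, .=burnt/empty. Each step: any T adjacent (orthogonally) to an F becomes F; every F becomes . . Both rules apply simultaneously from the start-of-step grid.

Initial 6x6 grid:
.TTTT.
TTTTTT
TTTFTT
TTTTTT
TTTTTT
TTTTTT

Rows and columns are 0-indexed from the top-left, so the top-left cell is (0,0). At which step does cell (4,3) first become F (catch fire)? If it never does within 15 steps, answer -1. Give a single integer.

Step 1: cell (4,3)='T' (+4 fires, +1 burnt)
Step 2: cell (4,3)='F' (+8 fires, +4 burnt)
  -> target ignites at step 2
Step 3: cell (4,3)='.' (+10 fires, +8 burnt)
Step 4: cell (4,3)='.' (+7 fires, +10 burnt)
Step 5: cell (4,3)='.' (+3 fires, +7 burnt)
Step 6: cell (4,3)='.' (+1 fires, +3 burnt)
Step 7: cell (4,3)='.' (+0 fires, +1 burnt)
  fire out at step 7

2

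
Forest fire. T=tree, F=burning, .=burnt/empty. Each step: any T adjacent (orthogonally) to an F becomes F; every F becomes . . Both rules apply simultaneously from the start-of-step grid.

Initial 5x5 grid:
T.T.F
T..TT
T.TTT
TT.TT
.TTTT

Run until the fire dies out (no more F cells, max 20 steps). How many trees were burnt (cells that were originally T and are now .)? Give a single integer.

Step 1: +1 fires, +1 burnt (F count now 1)
Step 2: +2 fires, +1 burnt (F count now 2)
Step 3: +2 fires, +2 burnt (F count now 2)
Step 4: +3 fires, +2 burnt (F count now 3)
Step 5: +1 fires, +3 burnt (F count now 1)
Step 6: +1 fires, +1 burnt (F count now 1)
Step 7: +1 fires, +1 burnt (F count now 1)
Step 8: +1 fires, +1 burnt (F count now 1)
Step 9: +1 fires, +1 burnt (F count now 1)
Step 10: +1 fires, +1 burnt (F count now 1)
Step 11: +1 fires, +1 burnt (F count now 1)
Step 12: +1 fires, +1 burnt (F count now 1)
Step 13: +0 fires, +1 burnt (F count now 0)
Fire out after step 13
Initially T: 17, now '.': 24
Total burnt (originally-T cells now '.'): 16

Answer: 16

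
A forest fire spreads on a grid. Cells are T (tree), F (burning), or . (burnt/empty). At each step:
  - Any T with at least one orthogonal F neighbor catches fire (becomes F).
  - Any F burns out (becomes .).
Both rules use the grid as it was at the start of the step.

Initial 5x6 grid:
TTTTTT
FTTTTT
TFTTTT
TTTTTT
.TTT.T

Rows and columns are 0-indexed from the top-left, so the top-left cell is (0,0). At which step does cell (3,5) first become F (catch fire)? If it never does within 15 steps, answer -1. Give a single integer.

Step 1: cell (3,5)='T' (+5 fires, +2 burnt)
Step 2: cell (3,5)='T' (+6 fires, +5 burnt)
Step 3: cell (3,5)='T' (+5 fires, +6 burnt)
Step 4: cell (3,5)='T' (+5 fires, +5 burnt)
Step 5: cell (3,5)='F' (+3 fires, +5 burnt)
  -> target ignites at step 5
Step 6: cell (3,5)='.' (+2 fires, +3 burnt)
Step 7: cell (3,5)='.' (+0 fires, +2 burnt)
  fire out at step 7

5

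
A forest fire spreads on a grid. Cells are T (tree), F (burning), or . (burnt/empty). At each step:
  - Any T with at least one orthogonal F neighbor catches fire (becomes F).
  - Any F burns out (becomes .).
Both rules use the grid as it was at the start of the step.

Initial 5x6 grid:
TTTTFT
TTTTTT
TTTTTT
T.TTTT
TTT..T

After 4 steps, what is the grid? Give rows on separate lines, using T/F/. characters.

Step 1: 3 trees catch fire, 1 burn out
  TTTF.F
  TTTTFT
  TTTTTT
  T.TTTT
  TTT..T
Step 2: 4 trees catch fire, 3 burn out
  TTF...
  TTTF.F
  TTTTFT
  T.TTTT
  TTT..T
Step 3: 5 trees catch fire, 4 burn out
  TF....
  TTF...
  TTTF.F
  T.TTFT
  TTT..T
Step 4: 5 trees catch fire, 5 burn out
  F.....
  TF....
  TTF...
  T.TF.F
  TTT..T

F.....
TF....
TTF...
T.TF.F
TTT..T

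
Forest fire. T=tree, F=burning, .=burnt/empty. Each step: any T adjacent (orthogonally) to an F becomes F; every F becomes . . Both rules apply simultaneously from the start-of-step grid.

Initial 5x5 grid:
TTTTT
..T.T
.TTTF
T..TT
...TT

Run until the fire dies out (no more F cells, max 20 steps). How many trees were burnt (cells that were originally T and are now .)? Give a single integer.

Step 1: +3 fires, +1 burnt (F count now 3)
Step 2: +4 fires, +3 burnt (F count now 4)
Step 3: +4 fires, +4 burnt (F count now 4)
Step 4: +1 fires, +4 burnt (F count now 1)
Step 5: +1 fires, +1 burnt (F count now 1)
Step 6: +1 fires, +1 burnt (F count now 1)
Step 7: +0 fires, +1 burnt (F count now 0)
Fire out after step 7
Initially T: 15, now '.': 24
Total burnt (originally-T cells now '.'): 14

Answer: 14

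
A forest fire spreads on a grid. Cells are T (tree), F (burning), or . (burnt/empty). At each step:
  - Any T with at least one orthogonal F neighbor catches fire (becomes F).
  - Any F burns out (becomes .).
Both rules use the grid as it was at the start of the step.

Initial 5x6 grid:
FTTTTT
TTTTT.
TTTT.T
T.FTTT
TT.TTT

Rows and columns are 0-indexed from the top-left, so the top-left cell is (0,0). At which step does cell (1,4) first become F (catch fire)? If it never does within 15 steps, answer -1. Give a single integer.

Step 1: cell (1,4)='T' (+4 fires, +2 burnt)
Step 2: cell (1,4)='T' (+8 fires, +4 burnt)
Step 3: cell (1,4)='T' (+5 fires, +8 burnt)
Step 4: cell (1,4)='F' (+5 fires, +5 burnt)
  -> target ignites at step 4
Step 5: cell (1,4)='.' (+2 fires, +5 burnt)
Step 6: cell (1,4)='.' (+0 fires, +2 burnt)
  fire out at step 6

4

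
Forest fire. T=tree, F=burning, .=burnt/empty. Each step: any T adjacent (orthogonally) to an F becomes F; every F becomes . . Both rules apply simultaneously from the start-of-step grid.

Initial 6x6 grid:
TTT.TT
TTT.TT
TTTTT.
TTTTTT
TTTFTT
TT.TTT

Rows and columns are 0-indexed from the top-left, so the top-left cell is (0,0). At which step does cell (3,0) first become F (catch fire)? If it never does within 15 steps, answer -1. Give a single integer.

Step 1: cell (3,0)='T' (+4 fires, +1 burnt)
Step 2: cell (3,0)='T' (+6 fires, +4 burnt)
Step 3: cell (3,0)='T' (+7 fires, +6 burnt)
Step 4: cell (3,0)='F' (+5 fires, +7 burnt)
  -> target ignites at step 4
Step 5: cell (3,0)='.' (+5 fires, +5 burnt)
Step 6: cell (3,0)='.' (+3 fires, +5 burnt)
Step 7: cell (3,0)='.' (+1 fires, +3 burnt)
Step 8: cell (3,0)='.' (+0 fires, +1 burnt)
  fire out at step 8

4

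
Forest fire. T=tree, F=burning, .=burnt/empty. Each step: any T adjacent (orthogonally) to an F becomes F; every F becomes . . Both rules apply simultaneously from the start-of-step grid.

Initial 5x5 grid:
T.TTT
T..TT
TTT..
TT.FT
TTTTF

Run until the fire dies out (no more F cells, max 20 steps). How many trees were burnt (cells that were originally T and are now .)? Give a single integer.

Step 1: +2 fires, +2 burnt (F count now 2)
Step 2: +1 fires, +2 burnt (F count now 1)
Step 3: +1 fires, +1 burnt (F count now 1)
Step 4: +2 fires, +1 burnt (F count now 2)
Step 5: +2 fires, +2 burnt (F count now 2)
Step 6: +2 fires, +2 burnt (F count now 2)
Step 7: +1 fires, +2 burnt (F count now 1)
Step 8: +1 fires, +1 burnt (F count now 1)
Step 9: +0 fires, +1 burnt (F count now 0)
Fire out after step 9
Initially T: 17, now '.': 20
Total burnt (originally-T cells now '.'): 12

Answer: 12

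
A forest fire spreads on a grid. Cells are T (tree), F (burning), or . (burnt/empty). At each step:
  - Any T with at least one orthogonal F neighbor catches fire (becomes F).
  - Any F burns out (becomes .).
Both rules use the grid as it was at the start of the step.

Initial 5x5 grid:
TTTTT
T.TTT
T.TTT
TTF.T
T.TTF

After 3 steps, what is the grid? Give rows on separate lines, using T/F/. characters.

Step 1: 5 trees catch fire, 2 burn out
  TTTTT
  T.TTT
  T.FTT
  TF..F
  T.FF.
Step 2: 4 trees catch fire, 5 burn out
  TTTTT
  T.FTT
  T..FF
  F....
  T....
Step 3: 5 trees catch fire, 4 burn out
  TTFTT
  T..FF
  F....
  .....
  F....

TTFTT
T..FF
F....
.....
F....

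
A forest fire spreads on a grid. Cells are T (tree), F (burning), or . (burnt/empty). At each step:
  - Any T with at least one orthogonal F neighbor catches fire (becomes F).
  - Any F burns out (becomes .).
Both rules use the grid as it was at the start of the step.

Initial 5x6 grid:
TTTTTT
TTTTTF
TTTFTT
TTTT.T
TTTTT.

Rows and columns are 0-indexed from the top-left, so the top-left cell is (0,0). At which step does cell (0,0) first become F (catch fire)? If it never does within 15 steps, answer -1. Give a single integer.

Step 1: cell (0,0)='T' (+7 fires, +2 burnt)
Step 2: cell (0,0)='T' (+7 fires, +7 burnt)
Step 3: cell (0,0)='T' (+6 fires, +7 burnt)
Step 4: cell (0,0)='T' (+4 fires, +6 burnt)
Step 5: cell (0,0)='F' (+2 fires, +4 burnt)
  -> target ignites at step 5
Step 6: cell (0,0)='.' (+0 fires, +2 burnt)
  fire out at step 6

5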